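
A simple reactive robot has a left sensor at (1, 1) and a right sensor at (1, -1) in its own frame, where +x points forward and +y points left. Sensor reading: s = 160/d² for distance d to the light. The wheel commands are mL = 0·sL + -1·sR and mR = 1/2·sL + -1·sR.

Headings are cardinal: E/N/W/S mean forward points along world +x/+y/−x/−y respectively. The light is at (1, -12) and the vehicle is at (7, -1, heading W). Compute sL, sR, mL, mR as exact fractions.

32/25 160/169 -160/169 -1296/4225

left sensor world pos  = (6, -2); dL² = 125
right sensor world pos = (6, 0); dR² = 169
sL = 160/125 = 32/25
sR = 160/169 = 160/169
mL = 0·sL + -1·sR = -160/169
mR = 1/2·sL + -1·sR = -1296/4225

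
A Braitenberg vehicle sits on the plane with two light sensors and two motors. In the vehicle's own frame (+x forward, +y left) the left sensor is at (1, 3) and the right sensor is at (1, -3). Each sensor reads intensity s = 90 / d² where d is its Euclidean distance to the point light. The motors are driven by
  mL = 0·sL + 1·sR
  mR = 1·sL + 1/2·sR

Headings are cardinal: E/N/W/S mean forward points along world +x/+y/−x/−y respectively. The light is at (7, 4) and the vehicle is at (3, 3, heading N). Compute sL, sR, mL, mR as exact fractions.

left sensor world pos  = (0, 4); dL² = 49
right sensor world pos = (6, 4); dR² = 1
sL = 90/49 = 90/49
sR = 90/1 = 90
mL = 0·sL + 1·sR = 90
mR = 1·sL + 1/2·sR = 2295/49

90/49 90 90 2295/49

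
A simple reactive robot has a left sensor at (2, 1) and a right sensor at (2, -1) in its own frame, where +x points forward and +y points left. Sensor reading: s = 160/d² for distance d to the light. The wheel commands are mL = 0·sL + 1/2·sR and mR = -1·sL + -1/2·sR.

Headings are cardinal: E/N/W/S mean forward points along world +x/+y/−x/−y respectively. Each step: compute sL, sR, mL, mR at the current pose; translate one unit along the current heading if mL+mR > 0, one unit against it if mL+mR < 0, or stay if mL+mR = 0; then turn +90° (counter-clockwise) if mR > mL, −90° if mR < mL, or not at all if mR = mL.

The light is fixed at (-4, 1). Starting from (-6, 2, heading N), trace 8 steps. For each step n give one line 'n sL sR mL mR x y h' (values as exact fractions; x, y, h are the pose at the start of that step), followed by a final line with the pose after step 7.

0 80/9 16 8 -152/9 -6 2 N
1 160 160 80 -240 -6 1 E
2 20 8 4 -24 -7 1 S
3 32/5 160/29 80/29 -1328/145 -7 2 W
4 80/9 16 8 -152/9 -6 2 N
5 160 160 80 -240 -6 1 E
6 20 8 4 -24 -7 1 S
7 32/5 160/29 80/29 -1328/145 -7 2 W
final -6 2 N

n=0: pose=(-6,2,N); sL=80/9, sR=16; mL=8, mR=-152/9; mL+mR=-80/9 → advance -1; mR−mL=-224/9 → turn -1·90°
n=1: pose=(-6,1,E); sL=160, sR=160; mL=80, mR=-240; mL+mR=-160 → advance -1; mR−mL=-320 → turn -1·90°
n=2: pose=(-7,1,S); sL=20, sR=8; mL=4, mR=-24; mL+mR=-20 → advance -1; mR−mL=-28 → turn -1·90°
n=3: pose=(-7,2,W); sL=32/5, sR=160/29; mL=80/29, mR=-1328/145; mL+mR=-32/5 → advance -1; mR−mL=-1728/145 → turn -1·90°
n=4: pose=(-6,2,N); sL=80/9, sR=16; mL=8, mR=-152/9; mL+mR=-80/9 → advance -1; mR−mL=-224/9 → turn -1·90°
n=5: pose=(-6,1,E); sL=160, sR=160; mL=80, mR=-240; mL+mR=-160 → advance -1; mR−mL=-320 → turn -1·90°
n=6: pose=(-7,1,S); sL=20, sR=8; mL=4, mR=-24; mL+mR=-20 → advance -1; mR−mL=-28 → turn -1·90°
n=7: pose=(-7,2,W); sL=32/5, sR=160/29; mL=80/29, mR=-1328/145; mL+mR=-32/5 → advance -1; mR−mL=-1728/145 → turn -1·90°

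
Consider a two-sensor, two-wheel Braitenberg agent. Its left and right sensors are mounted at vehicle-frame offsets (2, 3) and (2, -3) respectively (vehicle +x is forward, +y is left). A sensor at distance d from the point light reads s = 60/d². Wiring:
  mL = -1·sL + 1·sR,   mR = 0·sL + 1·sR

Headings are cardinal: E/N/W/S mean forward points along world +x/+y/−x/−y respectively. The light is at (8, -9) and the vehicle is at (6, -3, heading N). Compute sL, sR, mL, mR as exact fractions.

60/89 12/13 288/1157 12/13

left sensor world pos  = (3, -1); dL² = 89
right sensor world pos = (9, -1); dR² = 65
sL = 60/89 = 60/89
sR = 60/65 = 12/13
mL = -1·sL + 1·sR = 288/1157
mR = 0·sL + 1·sR = 12/13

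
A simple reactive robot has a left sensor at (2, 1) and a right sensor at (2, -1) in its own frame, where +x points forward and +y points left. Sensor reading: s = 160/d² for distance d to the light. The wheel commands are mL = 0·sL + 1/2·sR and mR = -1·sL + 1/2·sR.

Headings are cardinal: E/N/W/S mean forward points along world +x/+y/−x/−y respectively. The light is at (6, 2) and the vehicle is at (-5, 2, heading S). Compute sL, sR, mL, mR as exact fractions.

20/13 40/37 20/37 -480/481

left sensor world pos  = (-4, 0); dL² = 104
right sensor world pos = (-6, 0); dR² = 148
sL = 160/104 = 20/13
sR = 160/148 = 40/37
mL = 0·sL + 1/2·sR = 20/37
mR = -1·sL + 1/2·sR = -480/481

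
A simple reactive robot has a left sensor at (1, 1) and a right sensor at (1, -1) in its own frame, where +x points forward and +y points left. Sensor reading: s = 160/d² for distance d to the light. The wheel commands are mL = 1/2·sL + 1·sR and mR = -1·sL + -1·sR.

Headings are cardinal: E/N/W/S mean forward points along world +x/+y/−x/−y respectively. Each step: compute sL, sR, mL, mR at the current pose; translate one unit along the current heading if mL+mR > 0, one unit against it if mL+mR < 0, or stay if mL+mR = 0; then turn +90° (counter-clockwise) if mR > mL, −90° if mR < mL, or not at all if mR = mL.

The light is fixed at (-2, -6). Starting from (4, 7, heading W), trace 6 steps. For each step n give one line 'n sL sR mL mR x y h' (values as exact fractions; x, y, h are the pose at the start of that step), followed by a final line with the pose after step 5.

n=0: pose=(4,7,W); sL=160/169, sR=160/221; mL=3440/2873, mR=-4800/2873; mL+mR=-80/169 → advance -1; mR−mL=-8240/2873 → turn -1·90°
n=1: pose=(5,7,N); sL=20/29, sR=8/13; mL=362/377, mR=-492/377; mL+mR=-10/29 → advance -1; mR−mL=-854/377 → turn -1·90°
n=2: pose=(5,6,E); sL=160/233, sR=32/37; mL=10416/8621, mR=-13376/8621; mL+mR=-80/233 → advance -1; mR−mL=-23792/8621 → turn -1·90°
n=3: pose=(4,6,S); sL=16/17, sR=80/73; mL=1944/1241, mR=-2528/1241; mL+mR=-8/17 → advance -1; mR−mL=-4472/1241 → turn -1·90°
n=4: pose=(4,7,W); sL=160/169, sR=160/221; mL=3440/2873, mR=-4800/2873; mL+mR=-80/169 → advance -1; mR−mL=-8240/2873 → turn -1·90°
n=5: pose=(5,7,N); sL=20/29, sR=8/13; mL=362/377, mR=-492/377; mL+mR=-10/29 → advance -1; mR−mL=-854/377 → turn -1·90°

0 160/169 160/221 3440/2873 -4800/2873 4 7 W
1 20/29 8/13 362/377 -492/377 5 7 N
2 160/233 32/37 10416/8621 -13376/8621 5 6 E
3 16/17 80/73 1944/1241 -2528/1241 4 6 S
4 160/169 160/221 3440/2873 -4800/2873 4 7 W
5 20/29 8/13 362/377 -492/377 5 7 N
final 5 6 E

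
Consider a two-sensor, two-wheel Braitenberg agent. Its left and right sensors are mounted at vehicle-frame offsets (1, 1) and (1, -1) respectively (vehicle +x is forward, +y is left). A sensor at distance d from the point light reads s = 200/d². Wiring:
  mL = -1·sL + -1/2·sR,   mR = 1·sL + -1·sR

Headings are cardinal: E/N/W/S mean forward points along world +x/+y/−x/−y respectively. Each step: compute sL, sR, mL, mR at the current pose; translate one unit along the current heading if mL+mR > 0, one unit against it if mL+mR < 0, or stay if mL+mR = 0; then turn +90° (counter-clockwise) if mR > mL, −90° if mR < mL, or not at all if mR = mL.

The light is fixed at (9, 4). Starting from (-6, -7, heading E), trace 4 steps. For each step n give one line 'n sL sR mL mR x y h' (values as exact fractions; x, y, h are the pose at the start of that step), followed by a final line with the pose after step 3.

0 25/37 10/17 -610/629 55/629 -6 -7 E
1 200/389 8/13 -4156/5057 -512/5057 -7 -7 N
2 100/229 20/41 -6390/9389 -480/9389 -7 -8 W
3 40/73 8/17 -972/1241 96/1241 -6 -8 S
final -6 -7 E

n=0: pose=(-6,-7,E); sL=25/37, sR=10/17; mL=-610/629, mR=55/629; mL+mR=-15/17 → advance -1; mR−mL=665/629 → turn +1·90°
n=1: pose=(-7,-7,N); sL=200/389, sR=8/13; mL=-4156/5057, mR=-512/5057; mL+mR=-12/13 → advance -1; mR−mL=3644/5057 → turn +1·90°
n=2: pose=(-7,-8,W); sL=100/229, sR=20/41; mL=-6390/9389, mR=-480/9389; mL+mR=-30/41 → advance -1; mR−mL=5910/9389 → turn +1·90°
n=3: pose=(-6,-8,S); sL=40/73, sR=8/17; mL=-972/1241, mR=96/1241; mL+mR=-12/17 → advance -1; mR−mL=1068/1241 → turn +1·90°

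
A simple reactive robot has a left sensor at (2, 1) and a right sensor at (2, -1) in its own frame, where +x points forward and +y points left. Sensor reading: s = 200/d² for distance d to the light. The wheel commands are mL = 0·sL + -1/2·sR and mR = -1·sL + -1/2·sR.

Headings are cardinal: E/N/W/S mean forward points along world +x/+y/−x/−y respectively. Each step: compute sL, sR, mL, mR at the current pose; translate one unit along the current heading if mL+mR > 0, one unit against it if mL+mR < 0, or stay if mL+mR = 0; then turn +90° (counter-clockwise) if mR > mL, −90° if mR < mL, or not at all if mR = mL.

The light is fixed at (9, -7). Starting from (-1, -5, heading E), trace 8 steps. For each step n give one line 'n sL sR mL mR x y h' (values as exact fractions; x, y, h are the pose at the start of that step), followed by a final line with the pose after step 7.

n=0: pose=(-1,-5,E); sL=200/73, sR=40/13; mL=-20/13, mR=-4060/949; mL+mR=-5520/949 → advance -1; mR−mL=-200/73 → turn -1·90°
n=1: pose=(-2,-5,S); sL=2, sR=25/18; mL=-25/36, mR=-97/36; mL+mR=-61/18 → advance -1; mR−mL=-2 → turn -1·90°
n=2: pose=(-2,-4,W); sL=200/173, sR=40/37; mL=-20/37, mR=-10860/6401; mL+mR=-14320/6401 → advance -1; mR−mL=-200/173 → turn -1·90°
n=3: pose=(-1,-4,N); sL=100/73, sR=100/53; mL=-50/53, mR=-8950/3869; mL+mR=-12600/3869 → advance -1; mR−mL=-100/73 → turn -1·90°
n=4: pose=(-1,-5,E); sL=200/73, sR=40/13; mL=-20/13, mR=-4060/949; mL+mR=-5520/949 → advance -1; mR−mL=-200/73 → turn -1·90°
n=5: pose=(-2,-5,S); sL=2, sR=25/18; mL=-25/36, mR=-97/36; mL+mR=-61/18 → advance -1; mR−mL=-2 → turn -1·90°
n=6: pose=(-2,-4,W); sL=200/173, sR=40/37; mL=-20/37, mR=-10860/6401; mL+mR=-14320/6401 → advance -1; mR−mL=-200/173 → turn -1·90°
n=7: pose=(-1,-4,N); sL=100/73, sR=100/53; mL=-50/53, mR=-8950/3869; mL+mR=-12600/3869 → advance -1; mR−mL=-100/73 → turn -1·90°

0 200/73 40/13 -20/13 -4060/949 -1 -5 E
1 2 25/18 -25/36 -97/36 -2 -5 S
2 200/173 40/37 -20/37 -10860/6401 -2 -4 W
3 100/73 100/53 -50/53 -8950/3869 -1 -4 N
4 200/73 40/13 -20/13 -4060/949 -1 -5 E
5 2 25/18 -25/36 -97/36 -2 -5 S
6 200/173 40/37 -20/37 -10860/6401 -2 -4 W
7 100/73 100/53 -50/53 -8950/3869 -1 -4 N
final -1 -5 E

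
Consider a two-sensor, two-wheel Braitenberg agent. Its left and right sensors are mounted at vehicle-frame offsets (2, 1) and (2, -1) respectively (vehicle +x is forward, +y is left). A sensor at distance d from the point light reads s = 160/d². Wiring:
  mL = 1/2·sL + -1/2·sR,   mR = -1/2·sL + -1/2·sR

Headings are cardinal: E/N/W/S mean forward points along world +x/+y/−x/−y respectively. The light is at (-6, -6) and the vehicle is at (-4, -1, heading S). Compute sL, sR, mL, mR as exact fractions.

left sensor world pos  = (-3, -3); dL² = 18
right sensor world pos = (-5, -3); dR² = 10
sL = 160/18 = 80/9
sR = 160/10 = 16
mL = 1/2·sL + -1/2·sR = -32/9
mR = -1/2·sL + -1/2·sR = -112/9

80/9 16 -32/9 -112/9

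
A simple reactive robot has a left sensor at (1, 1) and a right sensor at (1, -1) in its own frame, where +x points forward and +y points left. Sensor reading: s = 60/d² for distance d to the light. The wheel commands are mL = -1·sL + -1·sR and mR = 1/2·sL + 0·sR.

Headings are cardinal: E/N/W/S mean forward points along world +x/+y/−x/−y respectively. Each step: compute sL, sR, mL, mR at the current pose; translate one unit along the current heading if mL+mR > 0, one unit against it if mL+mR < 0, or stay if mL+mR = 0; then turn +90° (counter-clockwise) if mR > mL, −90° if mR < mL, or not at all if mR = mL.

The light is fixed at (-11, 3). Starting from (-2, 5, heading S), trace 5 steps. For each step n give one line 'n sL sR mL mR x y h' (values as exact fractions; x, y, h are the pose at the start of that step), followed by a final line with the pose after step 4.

0 60/101 12/13 -1992/1313 30/101 -2 5 S
1 15/29 15/26 -825/754 15/58 -2 6 E
2 12/13 60/97 -1944/1261 6/13 -3 6 N
3 6/5 30/29 -324/145 3/5 -3 5 W
4 60/101 12/13 -1992/1313 30/101 -2 5 S
final -2 6 E

n=0: pose=(-2,5,S); sL=60/101, sR=12/13; mL=-1992/1313, mR=30/101; mL+mR=-1602/1313 → advance -1; mR−mL=2382/1313 → turn +1·90°
n=1: pose=(-2,6,E); sL=15/29, sR=15/26; mL=-825/754, mR=15/58; mL+mR=-315/377 → advance -1; mR−mL=510/377 → turn +1·90°
n=2: pose=(-3,6,N); sL=12/13, sR=60/97; mL=-1944/1261, mR=6/13; mL+mR=-1362/1261 → advance -1; mR−mL=2526/1261 → turn +1·90°
n=3: pose=(-3,5,W); sL=6/5, sR=30/29; mL=-324/145, mR=3/5; mL+mR=-237/145 → advance -1; mR−mL=411/145 → turn +1·90°
n=4: pose=(-2,5,S); sL=60/101, sR=12/13; mL=-1992/1313, mR=30/101; mL+mR=-1602/1313 → advance -1; mR−mL=2382/1313 → turn +1·90°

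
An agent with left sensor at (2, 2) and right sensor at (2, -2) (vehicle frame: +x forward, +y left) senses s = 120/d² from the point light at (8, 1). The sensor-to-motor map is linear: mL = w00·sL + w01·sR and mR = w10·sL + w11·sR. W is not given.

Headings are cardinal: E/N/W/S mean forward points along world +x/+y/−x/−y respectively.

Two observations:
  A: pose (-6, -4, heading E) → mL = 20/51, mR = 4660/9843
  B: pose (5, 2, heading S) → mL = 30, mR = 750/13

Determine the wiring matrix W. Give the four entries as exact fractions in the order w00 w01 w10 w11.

1/2 0 1 -1/2

obs A: pose=(-6,-4,E) → sL=40/51, sR=120/193, mL=20/51, mR=4660/9843
obs B: pose=(5,2,S) → sL=60, sR=60/13, mL=30, mR=750/13
sensor matrix S = [[40/51, 120/193], [60, 60/13]]; det S = -1436800/42653
solve [mL_A; mL_B] = S·[w00; w01] and [mR_A; mR_B] = S·[w10; w11]:
  w00 = 1/2, w01 = 0, w10 = 1, w11 = -1/2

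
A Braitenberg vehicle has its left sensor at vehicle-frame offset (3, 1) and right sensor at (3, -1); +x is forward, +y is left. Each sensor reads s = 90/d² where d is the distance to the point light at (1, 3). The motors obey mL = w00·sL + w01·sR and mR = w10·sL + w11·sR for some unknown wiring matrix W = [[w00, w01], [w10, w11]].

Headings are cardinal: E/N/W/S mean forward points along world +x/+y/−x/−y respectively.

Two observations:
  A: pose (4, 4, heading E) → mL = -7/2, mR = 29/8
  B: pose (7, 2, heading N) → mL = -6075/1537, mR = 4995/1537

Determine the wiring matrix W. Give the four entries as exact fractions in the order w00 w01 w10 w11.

obs A: pose=(4,4,E) → sL=9/4, sR=5/2, mL=-7/2, mR=29/8
obs B: pose=(7,2,N) → sL=90/29, sR=90/53, mL=-6075/1537, mR=4995/1537
sensor matrix S = [[9/4, 5/2], [90/29, 90/53]]; det S = -12105/3074
solve [mL_A; mL_B] = S·[w00; w01] and [mR_A; mR_B] = S·[w10; w11]:
  w00 = -1, w01 = -1/2, w10 = 1/2, w11 = 1

-1 -1/2 1/2 1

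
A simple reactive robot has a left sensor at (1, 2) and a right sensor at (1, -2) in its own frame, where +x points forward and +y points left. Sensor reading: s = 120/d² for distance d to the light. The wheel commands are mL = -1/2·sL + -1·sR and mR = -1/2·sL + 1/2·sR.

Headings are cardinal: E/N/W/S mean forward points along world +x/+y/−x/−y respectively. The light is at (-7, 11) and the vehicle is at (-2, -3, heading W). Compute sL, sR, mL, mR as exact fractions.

left sensor world pos  = (-3, -5); dL² = 272
right sensor world pos = (-3, -1); dR² = 160
sL = 120/272 = 15/34
sR = 120/160 = 3/4
mL = -1/2·sL + -1·sR = -33/34
mR = -1/2·sL + 1/2·sR = 21/136

15/34 3/4 -33/34 21/136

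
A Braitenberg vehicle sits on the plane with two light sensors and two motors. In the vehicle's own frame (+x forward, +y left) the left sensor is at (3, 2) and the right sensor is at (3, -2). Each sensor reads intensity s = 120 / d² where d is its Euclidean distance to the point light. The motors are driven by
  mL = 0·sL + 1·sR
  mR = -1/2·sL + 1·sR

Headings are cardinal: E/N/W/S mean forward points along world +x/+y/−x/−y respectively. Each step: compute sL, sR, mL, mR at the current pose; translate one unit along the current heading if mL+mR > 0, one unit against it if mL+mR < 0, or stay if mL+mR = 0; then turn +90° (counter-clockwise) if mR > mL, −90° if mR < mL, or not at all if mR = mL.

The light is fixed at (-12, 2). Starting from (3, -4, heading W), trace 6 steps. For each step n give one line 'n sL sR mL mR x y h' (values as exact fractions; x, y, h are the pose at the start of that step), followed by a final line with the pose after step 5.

n=0: pose=(3,-4,W); sL=15/26, sR=3/4; mL=3/4, mR=6/13; mL+mR=63/52 → advance +1; mR−mL=-15/52 → turn -1·90°
n=1: pose=(2,-4,N); sL=40/51, sR=24/53; mL=24/53, mR=164/2703; mL+mR=1388/2703 → advance +1; mR−mL=-20/51 → turn -1·90°
n=2: pose=(2,-3,E); sL=60/149, sR=60/169; mL=60/169, mR=3870/25181; mL+mR=12810/25181 → advance +1; mR−mL=-30/149 → turn -1·90°
n=3: pose=(3,-3,S); sL=120/353, sR=120/233; mL=120/233, mR=28380/82249; mL+mR=70740/82249 → advance +1; mR−mL=-60/353 → turn -1·90°
n=4: pose=(3,-4,W); sL=15/26, sR=3/4; mL=3/4, mR=6/13; mL+mR=63/52 → advance +1; mR−mL=-15/52 → turn -1·90°
n=5: pose=(2,-4,N); sL=40/51, sR=24/53; mL=24/53, mR=164/2703; mL+mR=1388/2703 → advance +1; mR−mL=-20/51 → turn -1·90°

0 15/26 3/4 3/4 6/13 3 -4 W
1 40/51 24/53 24/53 164/2703 2 -4 N
2 60/149 60/169 60/169 3870/25181 2 -3 E
3 120/353 120/233 120/233 28380/82249 3 -3 S
4 15/26 3/4 3/4 6/13 3 -4 W
5 40/51 24/53 24/53 164/2703 2 -4 N
final 2 -3 E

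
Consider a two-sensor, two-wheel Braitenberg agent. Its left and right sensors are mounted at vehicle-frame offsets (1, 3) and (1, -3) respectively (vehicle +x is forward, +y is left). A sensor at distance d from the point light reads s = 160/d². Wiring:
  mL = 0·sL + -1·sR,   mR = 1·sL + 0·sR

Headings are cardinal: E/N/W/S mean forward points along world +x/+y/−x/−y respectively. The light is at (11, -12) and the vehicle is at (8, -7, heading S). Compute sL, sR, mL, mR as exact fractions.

10 40/13 -40/13 10

left sensor world pos  = (11, -8); dL² = 16
right sensor world pos = (5, -8); dR² = 52
sL = 160/16 = 10
sR = 160/52 = 40/13
mL = 0·sL + -1·sR = -40/13
mR = 1·sL + 0·sR = 10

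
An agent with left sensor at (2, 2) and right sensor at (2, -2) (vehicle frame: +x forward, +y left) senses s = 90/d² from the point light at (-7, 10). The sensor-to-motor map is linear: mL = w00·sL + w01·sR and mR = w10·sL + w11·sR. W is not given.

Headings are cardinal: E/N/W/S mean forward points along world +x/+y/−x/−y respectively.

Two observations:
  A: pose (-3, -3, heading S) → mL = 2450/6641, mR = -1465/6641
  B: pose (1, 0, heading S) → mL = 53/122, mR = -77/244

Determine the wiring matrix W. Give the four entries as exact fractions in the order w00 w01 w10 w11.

1/2 1/2 1/2 -1

obs A: pose=(-3,-3,S) → sL=10/29, sR=90/229, mL=2450/6641, mR=-1465/6641
obs B: pose=(1,0,S) → sL=45/122, sR=1/2, mL=53/122, mR=-77/244
sensor matrix S = [[10/29, 90/229], [45/122, 1/2]]; det S = 11120/405101
solve [mL_A; mL_B] = S·[w00; w01] and [mR_A; mR_B] = S·[w10; w11]:
  w00 = 1/2, w01 = 1/2, w10 = 1/2, w11 = -1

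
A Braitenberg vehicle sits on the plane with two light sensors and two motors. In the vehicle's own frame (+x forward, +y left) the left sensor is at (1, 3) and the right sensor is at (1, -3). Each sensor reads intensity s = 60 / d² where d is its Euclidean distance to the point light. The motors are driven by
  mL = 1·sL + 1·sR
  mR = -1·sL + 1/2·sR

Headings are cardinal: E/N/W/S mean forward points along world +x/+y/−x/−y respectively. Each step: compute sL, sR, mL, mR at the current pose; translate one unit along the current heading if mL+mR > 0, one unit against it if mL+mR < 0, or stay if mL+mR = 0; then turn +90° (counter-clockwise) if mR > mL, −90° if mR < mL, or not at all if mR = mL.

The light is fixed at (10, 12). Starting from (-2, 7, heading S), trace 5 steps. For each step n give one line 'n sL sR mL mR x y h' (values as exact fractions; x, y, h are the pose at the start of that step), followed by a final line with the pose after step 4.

0 20/39 20/87 280/377 -150/377 -2 7 S
1 6/25 30/89 1284/2225 -159/2225 -2 6 W
2 60/281 12/25 4872/7025 186/7025 -3 6 N
3 15/37 15/52 1335/1924 -1005/3848 -3 7 E
4 20/39 20/87 280/377 -150/377 -2 7 S
final -2 6 W

n=0: pose=(-2,7,S); sL=20/39, sR=20/87; mL=280/377, mR=-150/377; mL+mR=10/29 → advance +1; mR−mL=-430/377 → turn -1·90°
n=1: pose=(-2,6,W); sL=6/25, sR=30/89; mL=1284/2225, mR=-159/2225; mL+mR=45/89 → advance +1; mR−mL=-1443/2225 → turn -1·90°
n=2: pose=(-3,6,N); sL=60/281, sR=12/25; mL=4872/7025, mR=186/7025; mL+mR=18/25 → advance +1; mR−mL=-4686/7025 → turn -1·90°
n=3: pose=(-3,7,E); sL=15/37, sR=15/52; mL=1335/1924, mR=-1005/3848; mL+mR=45/104 → advance +1; mR−mL=-3675/3848 → turn -1·90°
n=4: pose=(-2,7,S); sL=20/39, sR=20/87; mL=280/377, mR=-150/377; mL+mR=10/29 → advance +1; mR−mL=-430/377 → turn -1·90°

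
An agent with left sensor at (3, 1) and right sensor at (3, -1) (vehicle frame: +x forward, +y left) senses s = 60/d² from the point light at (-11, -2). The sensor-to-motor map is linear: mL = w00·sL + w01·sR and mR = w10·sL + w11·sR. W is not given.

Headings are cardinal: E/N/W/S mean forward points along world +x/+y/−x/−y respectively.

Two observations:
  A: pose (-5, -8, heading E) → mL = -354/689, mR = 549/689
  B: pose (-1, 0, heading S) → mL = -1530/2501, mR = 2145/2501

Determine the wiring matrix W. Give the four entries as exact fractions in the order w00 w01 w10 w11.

obs A: pose=(-5,-8,E) → sL=30/53, sR=6/13, mL=-354/689, mR=549/689
obs B: pose=(-1,0,S) → sL=30/61, sR=30/41, mL=-1530/2501, mR=2145/2501
sensor matrix S = [[30/53, 6/13], [30/61, 30/41]]; det S = 322560/1723189
solve [mL_A; mL_B] = S·[w00; w01] and [mR_A; mR_B] = S·[w10; w11]:
  w00 = -1/2, w01 = -1/2, w10 = 1, w11 = 1/2

-1/2 -1/2 1 1/2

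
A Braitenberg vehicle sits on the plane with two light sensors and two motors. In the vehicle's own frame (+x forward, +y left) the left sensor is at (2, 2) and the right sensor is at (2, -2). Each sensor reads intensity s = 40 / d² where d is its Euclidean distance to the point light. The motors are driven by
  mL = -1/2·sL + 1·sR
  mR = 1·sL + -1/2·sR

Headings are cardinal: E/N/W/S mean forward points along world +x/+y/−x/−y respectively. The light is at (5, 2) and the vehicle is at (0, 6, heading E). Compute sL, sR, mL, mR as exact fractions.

8/9 40/13 308/117 -76/117

left sensor world pos  = (2, 8); dL² = 45
right sensor world pos = (2, 4); dR² = 13
sL = 40/45 = 8/9
sR = 40/13 = 40/13
mL = -1/2·sL + 1·sR = 308/117
mR = 1·sL + -1/2·sR = -76/117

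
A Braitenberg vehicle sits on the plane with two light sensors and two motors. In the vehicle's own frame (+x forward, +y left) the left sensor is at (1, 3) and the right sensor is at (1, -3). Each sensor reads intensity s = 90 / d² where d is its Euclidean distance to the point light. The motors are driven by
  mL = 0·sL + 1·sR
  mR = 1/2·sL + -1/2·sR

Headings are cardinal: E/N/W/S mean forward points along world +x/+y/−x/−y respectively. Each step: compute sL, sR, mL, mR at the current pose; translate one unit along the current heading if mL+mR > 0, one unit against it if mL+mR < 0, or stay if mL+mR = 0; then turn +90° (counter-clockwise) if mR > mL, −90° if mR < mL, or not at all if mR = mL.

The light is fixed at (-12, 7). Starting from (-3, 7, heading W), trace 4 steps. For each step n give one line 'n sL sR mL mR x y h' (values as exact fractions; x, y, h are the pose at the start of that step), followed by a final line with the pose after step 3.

n=0: pose=(-3,7,W); sL=90/73, sR=90/73; mL=90/73, mR=0; mL+mR=90/73 → advance +1; mR−mL=-90/73 → turn -1·90°
n=1: pose=(-4,7,N); sL=45/13, sR=45/61; mL=45/61, mR=1080/793; mL+mR=1665/793 → advance +1; mR−mL=495/793 → turn +1·90°
n=2: pose=(-4,8,W); sL=90/53, sR=18/13; mL=18/13, mR=108/689; mL+mR=1062/689 → advance +1; mR−mL=-846/689 → turn -1·90°
n=3: pose=(-5,8,N); sL=9/2, sR=45/52; mL=45/52, mR=189/104; mL+mR=279/104 → advance +1; mR−mL=99/104 → turn +1·90°

0 90/73 90/73 90/73 0 -3 7 W
1 45/13 45/61 45/61 1080/793 -4 7 N
2 90/53 18/13 18/13 108/689 -4 8 W
3 9/2 45/52 45/52 189/104 -5 8 N
final -5 9 W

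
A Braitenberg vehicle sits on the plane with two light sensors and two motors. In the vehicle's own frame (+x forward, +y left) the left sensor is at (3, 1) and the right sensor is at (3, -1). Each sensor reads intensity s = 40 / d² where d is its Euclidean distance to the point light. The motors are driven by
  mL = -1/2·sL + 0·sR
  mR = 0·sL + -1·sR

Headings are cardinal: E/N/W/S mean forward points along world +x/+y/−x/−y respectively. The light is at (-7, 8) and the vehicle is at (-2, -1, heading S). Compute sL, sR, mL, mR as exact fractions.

left sensor world pos  = (-1, -4); dL² = 180
right sensor world pos = (-3, -4); dR² = 160
sL = 40/180 = 2/9
sR = 40/160 = 1/4
mL = -1/2·sL + 0·sR = -1/9
mR = 0·sL + -1·sR = -1/4

2/9 1/4 -1/9 -1/4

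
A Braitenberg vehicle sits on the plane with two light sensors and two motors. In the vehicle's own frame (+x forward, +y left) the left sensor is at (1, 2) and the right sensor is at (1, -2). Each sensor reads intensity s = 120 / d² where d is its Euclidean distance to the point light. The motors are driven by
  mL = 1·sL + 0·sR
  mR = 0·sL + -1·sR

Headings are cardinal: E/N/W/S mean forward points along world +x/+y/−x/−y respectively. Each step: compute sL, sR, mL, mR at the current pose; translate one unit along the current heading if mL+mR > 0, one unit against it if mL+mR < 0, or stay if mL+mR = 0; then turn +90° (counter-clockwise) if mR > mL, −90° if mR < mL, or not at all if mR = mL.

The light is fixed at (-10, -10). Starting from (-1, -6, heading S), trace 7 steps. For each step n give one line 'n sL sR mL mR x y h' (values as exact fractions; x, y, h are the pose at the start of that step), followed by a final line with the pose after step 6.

n=0: pose=(-1,-6,S); sL=12/13, sR=60/29; mL=12/13, mR=-60/29; mL+mR=-432/377 → advance -1; mR−mL=-1128/377 → turn -1·90°
n=1: pose=(-1,-5,W); sL=120/73, sR=120/113; mL=120/73, mR=-120/113; mL+mR=4800/8249 → advance +1; mR−mL=-22320/8249 → turn -1·90°
n=2: pose=(-2,-5,N); sL=5/3, sR=15/17; mL=5/3, mR=-15/17; mL+mR=40/51 → advance +1; mR−mL=-130/51 → turn -1·90°
n=3: pose=(-2,-4,E); sL=24/29, sR=120/97; mL=24/29, mR=-120/97; mL+mR=-1152/2813 → advance -1; mR−mL=-5808/2813 → turn -1·90°
n=4: pose=(-3,-4,S); sL=60/53, sR=12/5; mL=60/53, mR=-12/5; mL+mR=-336/265 → advance -1; mR−mL=-936/265 → turn -1·90°
n=5: pose=(-3,-3,W); sL=120/61, sR=40/39; mL=120/61, mR=-40/39; mL+mR=2240/2379 → advance +1; mR−mL=-7120/2379 → turn -1·90°
n=6: pose=(-4,-3,N); sL=3/2, sR=15/16; mL=3/2, mR=-15/16; mL+mR=9/16 → advance +1; mR−mL=-39/16 → turn -1·90°

0 12/13 60/29 12/13 -60/29 -1 -6 S
1 120/73 120/113 120/73 -120/113 -1 -5 W
2 5/3 15/17 5/3 -15/17 -2 -5 N
3 24/29 120/97 24/29 -120/97 -2 -4 E
4 60/53 12/5 60/53 -12/5 -3 -4 S
5 120/61 40/39 120/61 -40/39 -3 -3 W
6 3/2 15/16 3/2 -15/16 -4 -3 N
final -4 -2 E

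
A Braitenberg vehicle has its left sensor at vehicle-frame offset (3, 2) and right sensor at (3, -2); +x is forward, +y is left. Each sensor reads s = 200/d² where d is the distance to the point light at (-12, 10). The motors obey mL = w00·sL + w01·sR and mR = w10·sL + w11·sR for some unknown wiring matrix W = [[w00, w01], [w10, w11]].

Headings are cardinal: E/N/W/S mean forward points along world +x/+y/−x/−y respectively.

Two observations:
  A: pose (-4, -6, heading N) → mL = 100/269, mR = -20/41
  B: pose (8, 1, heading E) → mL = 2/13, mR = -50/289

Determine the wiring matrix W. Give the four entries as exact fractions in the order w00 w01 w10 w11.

0 1/2 -1/2 0

obs A: pose=(-4,-6,N) → sL=40/41, sR=200/269, mL=100/269, mR=-20/41
obs B: pose=(8,1,E) → sL=100/289, sR=4/13, mL=2/13, mR=-50/289
sensor matrix S = [[40/41, 200/269], [100/289, 4/13]]; det S = 1778560/41435953
solve [mL_A; mL_B] = S·[w00; w01] and [mR_A; mR_B] = S·[w10; w11]:
  w00 = 0, w01 = 1/2, w10 = -1/2, w11 = 0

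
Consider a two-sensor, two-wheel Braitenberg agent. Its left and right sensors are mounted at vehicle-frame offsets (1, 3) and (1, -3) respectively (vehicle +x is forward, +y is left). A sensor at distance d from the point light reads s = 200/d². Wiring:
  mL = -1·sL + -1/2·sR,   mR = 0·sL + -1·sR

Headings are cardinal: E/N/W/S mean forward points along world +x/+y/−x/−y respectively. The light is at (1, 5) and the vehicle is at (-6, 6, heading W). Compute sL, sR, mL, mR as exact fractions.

left sensor world pos  = (-7, 3); dL² = 68
right sensor world pos = (-7, 9); dR² = 80
sL = 200/68 = 50/17
sR = 200/80 = 5/2
mL = -1·sL + -1/2·sR = -285/68
mR = 0·sL + -1·sR = -5/2

50/17 5/2 -285/68 -5/2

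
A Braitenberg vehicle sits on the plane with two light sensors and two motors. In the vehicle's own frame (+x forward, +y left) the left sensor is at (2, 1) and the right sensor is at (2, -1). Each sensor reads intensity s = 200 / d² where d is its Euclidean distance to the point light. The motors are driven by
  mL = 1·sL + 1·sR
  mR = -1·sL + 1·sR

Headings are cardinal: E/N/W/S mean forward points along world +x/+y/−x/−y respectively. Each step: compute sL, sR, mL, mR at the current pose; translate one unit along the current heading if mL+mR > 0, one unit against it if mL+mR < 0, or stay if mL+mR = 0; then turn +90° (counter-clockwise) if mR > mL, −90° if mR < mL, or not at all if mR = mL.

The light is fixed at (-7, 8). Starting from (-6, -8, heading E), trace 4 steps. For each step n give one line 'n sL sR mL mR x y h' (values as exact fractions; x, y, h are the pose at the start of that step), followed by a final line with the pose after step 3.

n=0: pose=(-6,-8,E); sL=100/117, sR=100/149; mL=26600/17433, mR=-3200/17433; mL+mR=200/149 → advance +1; mR−mL=-200/117 → turn -1·90°
n=1: pose=(-5,-8,S); sL=200/333, sR=8/13; mL=5264/4329, mR=64/4329; mL+mR=16/13 → advance +1; mR−mL=-400/333 → turn -1·90°
n=2: pose=(-5,-9,W); sL=50/81, sR=25/32; mL=3625/2592, mR=425/2592; mL+mR=25/16 → advance +1; mR−mL=-100/81 → turn -1·90°
n=3: pose=(-6,-9,N); sL=8/9, sR=200/229; mL=3632/2061, mR=-32/2061; mL+mR=400/229 → advance +1; mR−mL=-16/9 → turn -1·90°

0 100/117 100/149 26600/17433 -3200/17433 -6 -8 E
1 200/333 8/13 5264/4329 64/4329 -5 -8 S
2 50/81 25/32 3625/2592 425/2592 -5 -9 W
3 8/9 200/229 3632/2061 -32/2061 -6 -9 N
final -6 -8 E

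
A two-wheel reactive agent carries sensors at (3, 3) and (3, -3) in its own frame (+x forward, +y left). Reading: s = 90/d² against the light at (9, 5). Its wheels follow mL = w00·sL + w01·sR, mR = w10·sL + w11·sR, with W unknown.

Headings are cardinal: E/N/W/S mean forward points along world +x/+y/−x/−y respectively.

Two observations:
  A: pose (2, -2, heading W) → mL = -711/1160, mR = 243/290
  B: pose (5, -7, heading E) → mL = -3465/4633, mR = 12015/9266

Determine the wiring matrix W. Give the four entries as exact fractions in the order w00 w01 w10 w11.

-1/2 -1/2 1 1/2

obs A: pose=(2,-2,W) → sL=9/20, sR=45/58, mL=-711/1160, mR=243/290
obs B: pose=(5,-7,E) → sL=45/41, sR=45/113, mL=-3465/4633, mR=12015/9266
sensor matrix S = [[9/20, 45/58], [45/41, 45/113]]; det S = -361341/537428
solve [mL_A; mL_B] = S·[w00; w01] and [mR_A; mR_B] = S·[w10; w11]:
  w00 = -1/2, w01 = -1/2, w10 = 1, w11 = 1/2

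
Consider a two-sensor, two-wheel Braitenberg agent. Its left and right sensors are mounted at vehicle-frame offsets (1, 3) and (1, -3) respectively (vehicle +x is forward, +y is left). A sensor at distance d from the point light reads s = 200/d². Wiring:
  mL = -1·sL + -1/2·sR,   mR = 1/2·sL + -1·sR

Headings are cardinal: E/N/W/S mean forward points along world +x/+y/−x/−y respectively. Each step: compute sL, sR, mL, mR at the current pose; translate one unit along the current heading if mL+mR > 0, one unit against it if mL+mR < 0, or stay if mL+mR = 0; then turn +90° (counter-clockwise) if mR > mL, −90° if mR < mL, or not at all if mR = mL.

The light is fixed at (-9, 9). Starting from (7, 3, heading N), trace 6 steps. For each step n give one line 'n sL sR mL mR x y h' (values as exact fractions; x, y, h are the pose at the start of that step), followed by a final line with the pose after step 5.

0 100/97 100/193 -24150/18721 -50/18721 7 3 N
1 8/13 200/241 -3228/3133 -1636/3133 7 2 W
2 25/58 10/13 -615/754 -835/1508 8 2 S
3 200/333 40/81 -2540/2997 -580/2997 8 3 E
4 100/97 100/193 -24150/18721 -50/18721 7 3 N
5 8/13 200/241 -3228/3133 -1636/3133 7 2 W
final 8 2 S

n=0: pose=(7,3,N); sL=100/97, sR=100/193; mL=-24150/18721, mR=-50/18721; mL+mR=-24200/18721 → advance -1; mR−mL=24100/18721 → turn +1·90°
n=1: pose=(7,2,W); sL=8/13, sR=200/241; mL=-3228/3133, mR=-1636/3133; mL+mR=-4864/3133 → advance -1; mR−mL=1592/3133 → turn +1·90°
n=2: pose=(8,2,S); sL=25/58, sR=10/13; mL=-615/754, mR=-835/1508; mL+mR=-2065/1508 → advance -1; mR−mL=395/1508 → turn +1·90°
n=3: pose=(8,3,E); sL=200/333, sR=40/81; mL=-2540/2997, mR=-580/2997; mL+mR=-1040/999 → advance -1; mR−mL=1960/2997 → turn +1·90°
n=4: pose=(7,3,N); sL=100/97, sR=100/193; mL=-24150/18721, mR=-50/18721; mL+mR=-24200/18721 → advance -1; mR−mL=24100/18721 → turn +1·90°
n=5: pose=(7,2,W); sL=8/13, sR=200/241; mL=-3228/3133, mR=-1636/3133; mL+mR=-4864/3133 → advance -1; mR−mL=1592/3133 → turn +1·90°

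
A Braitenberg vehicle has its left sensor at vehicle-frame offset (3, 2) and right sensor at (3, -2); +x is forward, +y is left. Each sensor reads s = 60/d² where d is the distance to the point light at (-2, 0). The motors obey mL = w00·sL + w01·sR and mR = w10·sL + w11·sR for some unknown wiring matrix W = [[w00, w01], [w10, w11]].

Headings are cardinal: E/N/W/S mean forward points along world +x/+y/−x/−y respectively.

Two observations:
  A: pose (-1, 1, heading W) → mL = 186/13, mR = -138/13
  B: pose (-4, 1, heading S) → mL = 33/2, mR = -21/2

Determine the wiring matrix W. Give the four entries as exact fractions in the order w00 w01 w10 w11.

obs A: pose=(-1,1,W) → sL=12, sR=60/13, mL=186/13, mR=-138/13
obs B: pose=(-4,1,S) → sL=15, sR=3, mL=33/2, mR=-21/2
sensor matrix S = [[12, 60/13], [15, 3]]; det S = -432/13
solve [mL_A; mL_B] = S·[w00; w01] and [mR_A; mR_B] = S·[w10; w11]:
  w00 = 1, w01 = 1/2, w10 = -1/2, w11 = -1

1 1/2 -1/2 -1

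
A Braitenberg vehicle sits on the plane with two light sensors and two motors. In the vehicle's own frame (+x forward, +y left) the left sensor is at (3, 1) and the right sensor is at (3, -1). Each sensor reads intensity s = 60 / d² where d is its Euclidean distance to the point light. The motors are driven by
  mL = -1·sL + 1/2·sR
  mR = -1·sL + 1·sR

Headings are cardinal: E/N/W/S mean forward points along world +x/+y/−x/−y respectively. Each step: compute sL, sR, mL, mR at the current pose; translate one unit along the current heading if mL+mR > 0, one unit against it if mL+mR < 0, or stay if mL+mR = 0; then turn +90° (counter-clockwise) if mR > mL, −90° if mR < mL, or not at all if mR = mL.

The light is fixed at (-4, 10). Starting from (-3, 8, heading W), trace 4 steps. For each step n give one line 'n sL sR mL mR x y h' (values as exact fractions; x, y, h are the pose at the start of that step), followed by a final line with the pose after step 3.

n=0: pose=(-3,8,W); sL=60/13, sR=12; mL=18/13, mR=96/13; mL+mR=114/13 → advance +1; mR−mL=6 → turn +1·90°
n=1: pose=(-4,8,S); sL=30/13, sR=30/13; mL=-15/13, mR=0; mL+mR=-15/13 → advance -1; mR−mL=15/13 → turn +1·90°
n=2: pose=(-4,9,E); sL=20/3, sR=60/13; mL=-170/39, mR=-80/39; mL+mR=-250/39 → advance -1; mR−mL=30/13 → turn +1·90°
n=3: pose=(-5,9,N); sL=15/2, sR=15; mL=0, mR=15/2; mL+mR=15/2 → advance +1; mR−mL=15/2 → turn +1·90°

0 60/13 12 18/13 96/13 -3 8 W
1 30/13 30/13 -15/13 0 -4 8 S
2 20/3 60/13 -170/39 -80/39 -4 9 E
3 15/2 15 0 15/2 -5 9 N
final -5 10 W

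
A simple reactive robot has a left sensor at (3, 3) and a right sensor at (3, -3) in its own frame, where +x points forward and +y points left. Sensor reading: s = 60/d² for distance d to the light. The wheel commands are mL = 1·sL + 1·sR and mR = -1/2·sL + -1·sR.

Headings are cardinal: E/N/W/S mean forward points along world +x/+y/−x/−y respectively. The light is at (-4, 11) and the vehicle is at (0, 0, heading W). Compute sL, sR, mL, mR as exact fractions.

60/197 12/13 3144/2561 -2754/2561

left sensor world pos  = (-3, -3); dL² = 197
right sensor world pos = (-3, 3); dR² = 65
sL = 60/197 = 60/197
sR = 60/65 = 12/13
mL = 1·sL + 1·sR = 3144/2561
mR = -1/2·sL + -1·sR = -2754/2561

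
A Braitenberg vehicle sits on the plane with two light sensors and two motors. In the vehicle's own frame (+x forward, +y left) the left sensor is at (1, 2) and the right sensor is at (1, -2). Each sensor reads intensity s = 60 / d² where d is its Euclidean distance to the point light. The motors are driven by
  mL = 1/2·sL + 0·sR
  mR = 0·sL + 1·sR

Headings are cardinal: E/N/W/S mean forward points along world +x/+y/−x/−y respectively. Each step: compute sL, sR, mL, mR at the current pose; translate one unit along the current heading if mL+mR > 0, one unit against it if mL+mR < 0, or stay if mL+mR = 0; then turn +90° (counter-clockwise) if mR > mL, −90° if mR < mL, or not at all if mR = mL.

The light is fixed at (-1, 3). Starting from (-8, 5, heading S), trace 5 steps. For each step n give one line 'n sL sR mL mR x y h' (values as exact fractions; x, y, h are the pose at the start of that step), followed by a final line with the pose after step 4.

0 30/13 30/41 15/13 30/41 -8 5 S
1 12/13 60/73 6/13 60/73 -8 4 W
2 5/3 3/5 5/6 3/5 -9 4 S
3 12/17 12/17 6/17 12/17 -9 3 W
4 6/5 30/61 3/5 30/61 -10 3 S
final -10 2 W

n=0: pose=(-8,5,S); sL=30/13, sR=30/41; mL=15/13, mR=30/41; mL+mR=1005/533 → advance +1; mR−mL=-225/533 → turn -1·90°
n=1: pose=(-8,4,W); sL=12/13, sR=60/73; mL=6/13, mR=60/73; mL+mR=1218/949 → advance +1; mR−mL=342/949 → turn +1·90°
n=2: pose=(-9,4,S); sL=5/3, sR=3/5; mL=5/6, mR=3/5; mL+mR=43/30 → advance +1; mR−mL=-7/30 → turn -1·90°
n=3: pose=(-9,3,W); sL=12/17, sR=12/17; mL=6/17, mR=12/17; mL+mR=18/17 → advance +1; mR−mL=6/17 → turn +1·90°
n=4: pose=(-10,3,S); sL=6/5, sR=30/61; mL=3/5, mR=30/61; mL+mR=333/305 → advance +1; mR−mL=-33/305 → turn -1·90°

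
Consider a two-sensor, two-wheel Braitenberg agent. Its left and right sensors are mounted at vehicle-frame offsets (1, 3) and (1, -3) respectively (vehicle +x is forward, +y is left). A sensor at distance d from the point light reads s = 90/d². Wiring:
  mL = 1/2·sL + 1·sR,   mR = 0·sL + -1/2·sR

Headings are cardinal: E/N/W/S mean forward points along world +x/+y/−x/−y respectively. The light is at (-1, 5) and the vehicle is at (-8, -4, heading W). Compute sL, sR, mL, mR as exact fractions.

left sensor world pos  = (-9, -7); dL² = 208
right sensor world pos = (-9, -1); dR² = 100
sL = 90/208 = 45/104
sR = 90/100 = 9/10
mL = 1/2·sL + 1·sR = 1161/1040
mR = 0·sL + -1/2·sR = -9/20

45/104 9/10 1161/1040 -9/20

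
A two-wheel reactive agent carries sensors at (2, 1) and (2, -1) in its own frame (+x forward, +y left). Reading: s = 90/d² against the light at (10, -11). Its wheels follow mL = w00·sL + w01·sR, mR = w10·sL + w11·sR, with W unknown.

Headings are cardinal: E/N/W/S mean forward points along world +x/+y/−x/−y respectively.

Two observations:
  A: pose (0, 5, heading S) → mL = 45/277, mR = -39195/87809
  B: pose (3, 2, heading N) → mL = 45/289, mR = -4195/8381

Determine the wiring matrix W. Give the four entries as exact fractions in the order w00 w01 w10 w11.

obs A: pose=(0,5,S) → sL=90/277, sR=90/317, mL=45/277, mR=-39195/87809
obs B: pose=(3,2,N) → sL=90/289, sR=10/29, mL=45/289, mR=-4195/8381
sensor matrix S = [[90/277, 90/317], [90/289, 10/29]]; det S = 17384400/735927229
solve [mL_A; mL_B] = S·[w00; w01] and [mR_A; mR_B] = S·[w10; w11]:
  w00 = 1/2, w01 = 0, w10 = -1/2, w11 = -1

1/2 0 -1/2 -1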